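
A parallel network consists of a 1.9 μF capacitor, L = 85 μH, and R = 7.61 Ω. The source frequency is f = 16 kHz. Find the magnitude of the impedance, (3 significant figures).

ω = 2πf = 100500 rad/s
X_L = ωL = 8.55 Ω
X_C = 1/(ωC) = 5.24 Ω
Parallel: admittances add. Y = 1/R + 1/(jωL) + jωC
Y = (0.131 + j0.0740) S
|Y| = 0.151 S → |Z| = 1/|Y| = 6.63 Ω, ∠Z = −∠Y = -29.4°

6.63 Ω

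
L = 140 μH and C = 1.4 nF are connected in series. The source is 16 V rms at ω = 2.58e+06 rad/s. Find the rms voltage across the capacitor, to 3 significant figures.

X_L = ωL = 361 Ω
X_C = 1/(ωC) = 277 Ω
Net reactance X = X_L − X_C = 84.3 Ω
Z = j84.3 Ω
|Z| = √(0² + 84.3²) = 84.3 Ω
I = V/|Z| = 190 mA
V_C = I·|Z_C| = 0.190 × 277 = 52.5 V

52.5 V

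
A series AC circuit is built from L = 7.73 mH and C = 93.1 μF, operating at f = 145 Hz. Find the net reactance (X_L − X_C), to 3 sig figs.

-4.75 Ω

ω = 2πf = 911.1 rad/s
X_L = ωL = 7.04 Ω
X_C = 1/(ωC) = 11.8 Ω
X = 7.04 − 11.8 = -4.75 Ω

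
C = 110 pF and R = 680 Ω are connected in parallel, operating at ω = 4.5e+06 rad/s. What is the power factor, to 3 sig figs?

0.948

X_C = 1/(ωC) = 2020 Ω
Parallel: admittances add. Y = 1/R + jωC
Y = (0.00147 + j0.000495) S
|Y| = 0.00155 S → |Z| = 1/|Y| = 644 Ω, ∠Z = −∠Y = -18.6°
cos φ = cos(-18.6°) = 0.948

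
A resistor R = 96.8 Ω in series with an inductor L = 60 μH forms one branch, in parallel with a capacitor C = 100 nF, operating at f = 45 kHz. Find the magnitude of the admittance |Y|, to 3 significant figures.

28.3 mS

ω = 2πf = 282700 rad/s
X_L = ωL = 17.0 Ω
X_C = 1/(ωC) = 35.4 Ω
Branch 1 (R+jX_L): Z₁ = 96.8 + j17.0 Ω, |Z₁| = 98.3 Ω
Branch 2 (−jX_C): Z₂ = −j35.4 Ω
Parallel: Z = Z₁Z₂/(Z₁+Z₂), |Z| = 35.3 Ω, ∠Z = -69.3°
|Y| = 1/|Z| = 28.3 mS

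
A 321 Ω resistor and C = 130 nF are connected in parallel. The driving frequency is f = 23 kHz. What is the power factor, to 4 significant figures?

0.1636

ω = 2πf = 144500 rad/s
X_C = 1/(ωC) = 53.23 Ω
Parallel: admittances add. Y = 1/R + jωC
Y = (0.003115 + j0.01879) S
|Y| = 0.01904 S → |Z| = 1/|Y| = 52.51 Ω, ∠Z = −∠Y = -80.58°
cos φ = cos(-80.58°) = 0.1636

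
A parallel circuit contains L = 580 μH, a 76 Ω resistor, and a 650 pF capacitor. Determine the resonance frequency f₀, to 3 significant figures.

ω₀ = 1/√(LC) = 1/√(0.00058 × 6.5e-10) = 1.629e+06 rad/s
f₀ = ω₀/(2π) = 259 kHz

259 kHz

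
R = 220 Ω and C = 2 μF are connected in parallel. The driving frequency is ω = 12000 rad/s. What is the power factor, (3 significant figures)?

0.186

X_C = 1/(ωC) = 41.7 Ω
Parallel: admittances add. Y = 1/R + jωC
Y = (0.00455 + j0.0240) S
|Y| = 0.0244 S → |Z| = 1/|Y| = 40.9 Ω, ∠Z = −∠Y = -79.3°
cos φ = cos(-79.3°) = 0.186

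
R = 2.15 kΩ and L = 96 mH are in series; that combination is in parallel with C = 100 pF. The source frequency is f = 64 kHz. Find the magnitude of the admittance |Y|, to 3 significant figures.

ω = 2πf = 402100 rad/s
X_L = ωL = 38600 Ω
X_C = 1/(ωC) = 24900 Ω
Branch 1 (R+jX_L): Z₁ = 2150 + j38600 Ω, |Z₁| = 38700 Ω
Branch 2 (−jX_C): Z₂ = −j24900 Ω
Parallel: Z = Z₁Z₂/(Z₁+Z₂), |Z| = 69200 Ω, ∠Z = -84.3°
|Y| = 1/|Z| = 14.5 μS

14.5 μS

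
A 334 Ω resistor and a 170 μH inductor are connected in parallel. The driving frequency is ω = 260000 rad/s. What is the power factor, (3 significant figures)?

0.131

X_L = ωL = 44.2 Ω
Parallel: admittances add. Y = 1/R + 1/(jωL)
Y = (0.00299 − j0.0226) S
|Y| = 0.0228 S → |Z| = 1/|Y| = 43.8 Ω, ∠Z = −∠Y = 82.5°
cos φ = cos(82.5°) = 0.131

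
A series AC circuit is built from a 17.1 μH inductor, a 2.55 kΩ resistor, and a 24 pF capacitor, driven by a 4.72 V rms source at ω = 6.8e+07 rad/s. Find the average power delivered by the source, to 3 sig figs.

8.35 mW

X_L = ωL = 1160 Ω
X_C = 1/(ωC) = 613 Ω
Net reactance X = X_L − X_C = 550 Ω
Z = 2550 + j550 Ω
|Z| = √(2550² + 550²) = 2610 Ω
∠Z = arctan(550/2550) = 12.2°
I = V/|Z| = 1.81 mA
P = VI cos φ = 4.72 × 0.00181 × cos(12.2°) = 8.35 mW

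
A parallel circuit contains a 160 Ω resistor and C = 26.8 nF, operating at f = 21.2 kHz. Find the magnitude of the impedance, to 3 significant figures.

139 Ω

ω = 2πf = 133200 rad/s
X_C = 1/(ωC) = 280 Ω
Parallel: admittances add. Y = 1/R + jωC
Y = (0.00625 + j0.00357) S
|Y| = 0.00720 S → |Z| = 1/|Y| = 139 Ω, ∠Z = −∠Y = -29.7°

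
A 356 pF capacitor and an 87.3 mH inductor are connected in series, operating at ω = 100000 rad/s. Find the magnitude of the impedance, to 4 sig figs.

X_L = ωL = 8730 Ω
X_C = 1/(ωC) = 28090 Ω
Net reactance X = X_L − X_C = -19360 Ω
Z = − j19360 Ω
|Z| = √(0² + 19360²) = 19360 Ω

19360 Ω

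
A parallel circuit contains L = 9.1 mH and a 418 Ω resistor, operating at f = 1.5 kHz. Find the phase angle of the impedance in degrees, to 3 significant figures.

78.4°

ω = 2πf = 9425 rad/s
X_L = ωL = 85.8 Ω
Parallel: admittances add. Y = 1/R + 1/(jωL)
Y = (0.00239 − j0.0117) S
|Y| = 0.0119 S → |Z| = 1/|Y| = 84.0 Ω, ∠Z = −∠Y = 78.4°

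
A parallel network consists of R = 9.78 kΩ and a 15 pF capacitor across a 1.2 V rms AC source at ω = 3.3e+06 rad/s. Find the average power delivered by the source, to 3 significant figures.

147 μW

X_C = 1/(ωC) = 20200 Ω
Parallel: admittances add. Y = 1/R + jωC
Y = (0.000102 + j4.95e-05) S
|Y| = 0.000114 S → |Z| = 1/|Y| = 8800 Ω, ∠Z = −∠Y = -25.8°
I = V/|Z| = 136 μA
P = VI cos φ = 1.2 × 0.000136 × cos(-25.8°) = 147 μW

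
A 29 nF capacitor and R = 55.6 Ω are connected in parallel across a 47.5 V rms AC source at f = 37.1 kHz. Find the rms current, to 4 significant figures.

912.7 mA

ω = 2πf = 233100 rad/s
X_C = 1/(ωC) = 147.9 Ω
Parallel: admittances add. Y = 1/R + jωC
Y = (0.01799 + j0.006760) S
|Y| = 0.01921 S → |Z| = 1/|Y| = 52.05 Ω, ∠Z = −∠Y = -20.60°
I = V/|Z| = 47.5/52.05 = 912.7 mA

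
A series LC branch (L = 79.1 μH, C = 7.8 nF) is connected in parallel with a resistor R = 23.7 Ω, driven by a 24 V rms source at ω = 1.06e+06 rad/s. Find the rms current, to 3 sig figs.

X_L = ωL = 83.8 Ω
X_C = 1/(ωC) = 121 Ω
Branch 1: Z₁ = R = 23.7 Ω
Branch 2 (series LC): Z₂ = j(X_L − X_C) = −j37.1 Ω
Parallel: Z = Z₁Z₂/(Z₁+Z₂), |Z| = 20.0 Ω, ∠Z = -32.6°
I = V/|Z| = 24/20.0 = 1.20 A

1.20 A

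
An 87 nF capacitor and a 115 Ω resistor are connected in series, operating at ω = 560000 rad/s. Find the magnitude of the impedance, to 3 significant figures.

X_C = 1/(ωC) = 20.5 Ω
Z = 115 − j20.5 Ω
|Z| = √(115² + 20.5²) = 117 Ω

117 Ω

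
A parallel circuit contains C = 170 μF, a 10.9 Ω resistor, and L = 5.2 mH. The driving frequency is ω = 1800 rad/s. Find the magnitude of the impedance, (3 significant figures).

X_L = ωL = 9.36 Ω
X_C = 1/(ωC) = 3.27 Ω
Parallel: admittances add. Y = 1/R + 1/(jωL) + jωC
Y = (0.0917 + j0.199) S
|Y| = 0.219 S → |Z| = 1/|Y| = 4.56 Ω, ∠Z = −∠Y = -65.3°

4.56 Ω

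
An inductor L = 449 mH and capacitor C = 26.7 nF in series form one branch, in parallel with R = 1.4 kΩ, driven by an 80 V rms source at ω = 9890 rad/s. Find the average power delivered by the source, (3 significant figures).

X_L = ωL = 4440 Ω
X_C = 1/(ωC) = 3790 Ω
Branch 1: Z₁ = R = 1400 Ω
Branch 2 (series LC): Z₂ = j(X_L − X_C) = j654 Ω
Parallel: Z = Z₁Z₂/(Z₁+Z₂), |Z| = 592 Ω, ∠Z = 65.0°
I = V/|Z| = 135 mA
P = VI cos φ = 80 × 0.135 × cos(65.0°) = 4.57 W

4.57 W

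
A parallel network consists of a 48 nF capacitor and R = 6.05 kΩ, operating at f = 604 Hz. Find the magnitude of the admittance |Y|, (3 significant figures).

ω = 2πf = 3795 rad/s
X_C = 1/(ωC) = 5490 Ω
Parallel: admittances add. Y = 1/R + jωC
Y = (0.000165 + j0.000182) S
|Y| = 0.000246 S → |Z| = 1/|Y| = 4070 Ω, ∠Z = −∠Y = -47.8°

246 μS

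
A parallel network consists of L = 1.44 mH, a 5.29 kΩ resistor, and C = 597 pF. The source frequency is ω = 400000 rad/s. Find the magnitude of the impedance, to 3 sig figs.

663 Ω

X_L = ωL = 576 Ω
X_C = 1/(ωC) = 4190 Ω
Parallel: admittances add. Y = 1/R + 1/(jωL) + jωC
Y = (0.000189 − j0.00150) S
|Y| = 0.00151 S → |Z| = 1/|Y| = 663 Ω, ∠Z = −∠Y = 82.8°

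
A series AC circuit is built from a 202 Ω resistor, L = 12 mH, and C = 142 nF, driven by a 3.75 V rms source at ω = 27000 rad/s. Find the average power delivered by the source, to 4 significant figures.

63.41 mW

X_L = ωL = 324.0 Ω
X_C = 1/(ωC) = 260.8 Ω
Net reactance X = X_L − X_C = 63.18 Ω
Z = 202.0 + j63.18 Ω
|Z| = √(202.0² + 63.18²) = 211.6 Ω
∠Z = arctan(63.18/202.0) = 17.37°
I = V/|Z| = 17.72 mA
P = VI cos φ = 3.75 × 0.01772 × cos(17.37°) = 63.41 mW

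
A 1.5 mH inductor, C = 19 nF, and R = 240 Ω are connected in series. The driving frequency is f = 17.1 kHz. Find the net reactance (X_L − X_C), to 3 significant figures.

ω = 2πf = 107400 rad/s
X_L = ωL = 161 Ω
X_C = 1/(ωC) = 490 Ω
X = 161 − 490 = -329 Ω

-329 Ω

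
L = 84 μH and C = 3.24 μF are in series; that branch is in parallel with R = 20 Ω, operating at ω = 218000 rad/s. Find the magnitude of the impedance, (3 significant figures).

12.9 Ω

X_L = ωL = 18.3 Ω
X_C = 1/(ωC) = 1.42 Ω
Branch 1: Z₁ = R = 20.0 Ω
Branch 2 (series LC): Z₂ = j(X_L − X_C) = j16.9 Ω
Parallel: Z = Z₁Z₂/(Z₁+Z₂), |Z| = 12.9 Ω, ∠Z = 49.8°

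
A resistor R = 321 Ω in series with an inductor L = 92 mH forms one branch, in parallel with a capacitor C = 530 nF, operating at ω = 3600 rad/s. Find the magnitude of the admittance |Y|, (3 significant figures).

X_L = ωL = 331 Ω
X_C = 1/(ωC) = 524 Ω
Branch 1 (R+jX_L): Z₁ = 321 + j331 Ω, |Z₁| = 461 Ω
Branch 2 (−jX_C): Z₂ = −j524 Ω
Parallel: Z = Z₁Z₂/(Z₁+Z₂), |Z| = 645 Ω, ∠Z = -13.1°
|Y| = 1/|Z| = 1.55 mS

1.55 mS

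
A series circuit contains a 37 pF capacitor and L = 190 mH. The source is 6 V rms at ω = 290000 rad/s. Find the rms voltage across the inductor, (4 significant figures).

8.678 V

X_L = ωL = 55100 Ω
X_C = 1/(ωC) = 93200 Ω
Net reactance X = X_L − X_C = -38100 Ω
Z = − j38100 Ω
|Z| = √(0² + 38100²) = 38100 Ω
I = V/|Z| = 157.5 μA
V_L = I·|Z_L| = 0.0001575 × 55100 = 8.678 V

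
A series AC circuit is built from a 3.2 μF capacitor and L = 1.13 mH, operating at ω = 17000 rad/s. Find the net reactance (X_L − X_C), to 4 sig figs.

0.8276 Ω

X_L = ωL = 19.21 Ω
X_C = 1/(ωC) = 18.38 Ω
X = 19.21 − 18.38 = 0.8276 Ω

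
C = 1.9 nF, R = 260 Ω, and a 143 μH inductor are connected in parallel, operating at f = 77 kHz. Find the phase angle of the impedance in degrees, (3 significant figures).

74.1°

ω = 2πf = 483800 rad/s
X_L = ωL = 69.2 Ω
X_C = 1/(ωC) = 1090 Ω
Parallel: admittances add. Y = 1/R + 1/(jωL) + jωC
Y = (0.00385 − j0.0135) S
|Y| = 0.0141 S → |Z| = 1/|Y| = 71.1 Ω, ∠Z = −∠Y = 74.1°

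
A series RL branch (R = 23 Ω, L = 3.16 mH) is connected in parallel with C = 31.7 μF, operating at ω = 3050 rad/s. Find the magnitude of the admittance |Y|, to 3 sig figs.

89.2 mS

X_L = ωL = 9.64 Ω
X_C = 1/(ωC) = 10.3 Ω
Branch 1 (R+jX_L): Z₁ = 23.0 + j9.64 Ω, |Z₁| = 24.9 Ω
Branch 2 (−jX_C): Z₂ = −j10.3 Ω
Parallel: Z = Z₁Z₂/(Z₁+Z₂), |Z| = 11.2 Ω, ∠Z = -65.5°
|Y| = 1/|Z| = 89.2 mS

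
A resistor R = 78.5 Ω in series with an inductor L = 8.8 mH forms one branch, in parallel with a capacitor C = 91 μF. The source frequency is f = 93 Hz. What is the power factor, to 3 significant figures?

ω = 2πf = 584.3 rad/s
X_L = ωL = 5.14 Ω
X_C = 1/(ωC) = 18.8 Ω
Branch 1 (R+jX_L): Z₁ = 78.5 + j5.14 Ω, |Z₁| = 78.7 Ω
Branch 2 (−jX_C): Z₂ = −j18.8 Ω
Parallel: Z = Z₁Z₂/(Z₁+Z₂), |Z| = 18.6 Ω, ∠Z = -76.4°
cos φ = cos(-76.4°) = 0.236

0.236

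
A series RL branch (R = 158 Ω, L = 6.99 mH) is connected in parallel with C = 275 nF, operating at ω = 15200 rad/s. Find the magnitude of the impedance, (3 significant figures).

221 Ω

X_L = ωL = 106 Ω
X_C = 1/(ωC) = 239 Ω
Branch 1 (R+jX_L): Z₁ = 158 + j106 Ω, |Z₁| = 190 Ω
Branch 2 (−jX_C): Z₂ = −j239 Ω
Parallel: Z = Z₁Z₂/(Z₁+Z₂), |Z| = 221 Ω, ∠Z = -16.0°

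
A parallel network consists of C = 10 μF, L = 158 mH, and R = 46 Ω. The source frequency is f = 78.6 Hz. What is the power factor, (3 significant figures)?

ω = 2πf = 493.9 rad/s
X_L = ωL = 78.0 Ω
X_C = 1/(ωC) = 202 Ω
Parallel: admittances add. Y = 1/R + 1/(jωL) + jωC
Y = (0.0217 − j0.00788) S
|Y| = 0.0231 S → |Z| = 1/|Y| = 43.2 Ω, ∠Z = −∠Y = 19.9°
cos φ = cos(19.9°) = 0.940

0.940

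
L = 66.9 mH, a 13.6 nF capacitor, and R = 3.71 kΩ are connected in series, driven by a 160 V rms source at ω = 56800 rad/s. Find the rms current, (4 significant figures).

X_L = ωL = 3800 Ω
X_C = 1/(ωC) = 1295 Ω
Net reactance X = X_L − X_C = 2505 Ω
Z = 3710 + j2505 Ω
|Z| = √(3710² + 2505²) = 4477 Ω
I = V/|Z| = 160/4477 = 35.74 mA

35.74 mA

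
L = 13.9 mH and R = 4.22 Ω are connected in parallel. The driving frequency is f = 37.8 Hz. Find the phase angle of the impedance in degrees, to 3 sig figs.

52.0°

ω = 2πf = 237.5 rad/s
X_L = ωL = 3.30 Ω
Parallel: admittances add. Y = 1/R + 1/(jωL)
Y = (0.237 − j0.303) S
|Y| = 0.385 S → |Z| = 1/|Y| = 2.60 Ω, ∠Z = −∠Y = 52.0°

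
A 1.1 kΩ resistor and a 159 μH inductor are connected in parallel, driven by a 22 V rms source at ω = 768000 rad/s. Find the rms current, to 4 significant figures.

181.3 mA

X_L = ωL = 122.1 Ω
Parallel: admittances add. Y = 1/R + 1/(jωL)
Y = (0.0009091 − j0.008189) S
|Y| = 0.008240 S → |Z| = 1/|Y| = 121.4 Ω, ∠Z = −∠Y = 83.67°
I = V/|Z| = 22/121.4 = 181.3 mA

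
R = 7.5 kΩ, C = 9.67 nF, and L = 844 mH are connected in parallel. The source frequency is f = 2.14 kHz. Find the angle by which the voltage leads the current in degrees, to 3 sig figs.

-17.4°

ω = 2πf = 13450 rad/s
X_L = ωL = 11300 Ω
X_C = 1/(ωC) = 7690 Ω
Parallel: admittances add. Y = 1/R + 1/(jωL) + jωC
Y = (0.000133 + j4.19e-05) S
|Y| = 0.000140 S → |Z| = 1/|Y| = 7150 Ω, ∠Z = −∠Y = -17.4°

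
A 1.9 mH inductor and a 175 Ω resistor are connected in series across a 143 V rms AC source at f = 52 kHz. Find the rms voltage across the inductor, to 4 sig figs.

ω = 2πf = 326700 rad/s
X_L = ωL = 620.8 Ω
Z = 175.0 + j620.8 Ω
|Z| = √(175.0² + 620.8²) = 645.0 Ω
I = V/|Z| = 221.7 mA
V_L = I·|Z_L| = 0.2217 × 620.8 = 137.6 V

137.6 V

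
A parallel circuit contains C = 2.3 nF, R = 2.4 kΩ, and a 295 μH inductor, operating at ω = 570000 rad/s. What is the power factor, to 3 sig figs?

0.0895

X_L = ωL = 168 Ω
X_C = 1/(ωC) = 763 Ω
Parallel: admittances add. Y = 1/R + 1/(jωL) + jωC
Y = (0.000417 − j0.00464) S
|Y| = 0.00465 S → |Z| = 1/|Y| = 215 Ω, ∠Z = −∠Y = 84.9°
cos φ = cos(84.9°) = 0.0895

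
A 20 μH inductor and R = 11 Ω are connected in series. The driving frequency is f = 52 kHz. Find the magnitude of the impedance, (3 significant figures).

ω = 2πf = 326700 rad/s
X_L = ωL = 6.53 Ω
Z = 11.0 + j6.53 Ω
|Z| = √(11.0² + 6.53²) = 12.8 Ω

12.8 Ω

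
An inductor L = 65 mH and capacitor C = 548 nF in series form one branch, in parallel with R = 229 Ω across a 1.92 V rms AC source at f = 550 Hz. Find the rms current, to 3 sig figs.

10.5 mA

ω = 2πf = 3456 rad/s
X_L = ωL = 225 Ω
X_C = 1/(ωC) = 528 Ω
Branch 1: Z₁ = R = 229 Ω
Branch 2 (series LC): Z₂ = j(X_L − X_C) = −j303 Ω
Parallel: Z = Z₁Z₂/(Z₁+Z₂), |Z| = 183 Ω, ∠Z = -37.0°
I = V/|Z| = 1.92/183 = 10.5 mA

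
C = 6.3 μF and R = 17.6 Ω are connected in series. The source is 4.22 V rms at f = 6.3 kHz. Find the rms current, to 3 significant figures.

ω = 2πf = 39580 rad/s
X_C = 1/(ωC) = 4.01 Ω
Z = 17.6 − j4.01 Ω
|Z| = √(17.6² + 4.01²) = 18.1 Ω
I = V/|Z| = 4.22/18.1 = 234 mA

234 mA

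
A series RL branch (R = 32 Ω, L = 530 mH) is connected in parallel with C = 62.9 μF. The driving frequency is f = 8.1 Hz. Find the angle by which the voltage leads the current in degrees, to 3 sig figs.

ω = 2πf = 50.89 rad/s
X_L = ωL = 27.0 Ω
X_C = 1/(ωC) = 312 Ω
Branch 1 (R+jX_L): Z₁ = 32.0 + j27.0 Ω, |Z₁| = 41.9 Ω
Branch 2 (−jX_C): Z₂ = −j312 Ω
Parallel: Z = Z₁Z₂/(Z₁+Z₂), |Z| = 45.5 Ω, ∠Z = 33.7°

33.7°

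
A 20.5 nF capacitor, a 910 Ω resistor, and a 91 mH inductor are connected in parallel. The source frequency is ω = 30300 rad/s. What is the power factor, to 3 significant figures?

X_L = ωL = 2760 Ω
X_C = 1/(ωC) = 1610 Ω
Parallel: admittances add. Y = 1/R + 1/(jωL) + jωC
Y = (0.00110 + j0.000258) S
|Y| = 0.00113 S → |Z| = 1/|Y| = 886 Ω, ∠Z = −∠Y = -13.2°
cos φ = cos(-13.2°) = 0.973

0.973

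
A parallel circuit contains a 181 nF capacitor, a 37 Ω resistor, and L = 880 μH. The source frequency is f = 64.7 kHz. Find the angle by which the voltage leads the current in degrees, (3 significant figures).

-69.1°

ω = 2πf = 406500 rad/s
X_L = ωL = 358 Ω
X_C = 1/(ωC) = 13.6 Ω
Parallel: admittances add. Y = 1/R + 1/(jωL) + jωC
Y = (0.0270 + j0.0708) S
|Y| = 0.0758 S → |Z| = 1/|Y| = 13.2 Ω, ∠Z = −∠Y = -69.1°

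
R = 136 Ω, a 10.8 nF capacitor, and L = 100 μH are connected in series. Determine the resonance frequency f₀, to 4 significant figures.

153.1 kHz

ω₀ = 1/√(LC) = 1/√(0.0001 × 1.08e-08) = 962300 rad/s
f₀ = ω₀/(2π) = 153.1 kHz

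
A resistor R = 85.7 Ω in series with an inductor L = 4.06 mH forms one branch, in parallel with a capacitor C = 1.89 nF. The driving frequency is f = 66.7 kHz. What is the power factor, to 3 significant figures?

0.142

ω = 2πf = 419100 rad/s
X_L = ωL = 1700 Ω
X_C = 1/(ωC) = 1260 Ω
Branch 1 (R+jX_L): Z₁ = 85.7 + j1700 Ω, |Z₁| = 1700 Ω
Branch 2 (−jX_C): Z₂ = −j1260 Ω
Parallel: Z = Z₁Z₂/(Z₁+Z₂), |Z| = 4810 Ω, ∠Z = -81.8°
cos φ = cos(-81.8°) = 0.142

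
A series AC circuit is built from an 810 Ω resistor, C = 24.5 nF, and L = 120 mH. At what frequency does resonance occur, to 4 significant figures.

2.935 kHz

ω₀ = 1/√(LC) = 1/√(0.12 × 2.45e-08) = 18440 rad/s
f₀ = ω₀/(2π) = 2.935 kHz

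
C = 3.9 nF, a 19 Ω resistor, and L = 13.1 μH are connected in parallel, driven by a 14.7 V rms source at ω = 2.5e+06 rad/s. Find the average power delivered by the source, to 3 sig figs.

11.4 W

X_L = ωL = 32.8 Ω
X_C = 1/(ωC) = 103 Ω
Parallel: admittances add. Y = 1/R + 1/(jωL) + jωC
Y = (0.0526 − j0.0208) S
|Y| = 0.0566 S → |Z| = 1/|Y| = 17.7 Ω, ∠Z = −∠Y = 21.5°
I = V/|Z| = 832 mA
P = VI cos φ = 14.7 × 0.832 × cos(21.5°) = 11.4 W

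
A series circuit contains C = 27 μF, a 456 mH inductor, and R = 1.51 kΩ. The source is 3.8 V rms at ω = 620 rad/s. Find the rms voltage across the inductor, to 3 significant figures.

X_L = ωL = 283 Ω
X_C = 1/(ωC) = 59.7 Ω
Net reactance X = X_L − X_C = 223 Ω
Z = 1510 + j223 Ω
|Z| = √(1510² + 223²) = 1530 Ω
I = V/|Z| = 2.49 mA
V_L = I·|Z_L| = 0.00249 × 283 = 0.704 V

0.704 V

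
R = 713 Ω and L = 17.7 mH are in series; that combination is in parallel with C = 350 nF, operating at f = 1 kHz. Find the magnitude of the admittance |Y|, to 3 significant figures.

2.41 mS

ω = 2πf = 6283 rad/s
X_L = ωL = 111 Ω
X_C = 1/(ωC) = 455 Ω
Branch 1 (R+jX_L): Z₁ = 713 + j111 Ω, |Z₁| = 722 Ω
Branch 2 (−jX_C): Z₂ = −j455 Ω
Parallel: Z = Z₁Z₂/(Z₁+Z₂), |Z| = 415 Ω, ∠Z = -55.4°
|Y| = 1/|Z| = 2.41 mS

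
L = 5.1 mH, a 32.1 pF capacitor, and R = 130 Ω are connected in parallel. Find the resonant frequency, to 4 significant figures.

ω₀ = 1/√(LC) = 1/√(0.0051 × 3.21e-11) = 2.472e+06 rad/s
f₀ = ω₀/(2π) = 393.4 kHz

393.4 kHz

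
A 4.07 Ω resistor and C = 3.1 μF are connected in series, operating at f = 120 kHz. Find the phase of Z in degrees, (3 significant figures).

ω = 2πf = 754000 rad/s
X_C = 1/(ωC) = 0.428 Ω
Z = 4.07 − j0.428 Ω
|Z| = √(4.07² + 0.428²) = 4.09 Ω
∠Z = arctan(-0.428/4.07) = -6.00°

-6.00°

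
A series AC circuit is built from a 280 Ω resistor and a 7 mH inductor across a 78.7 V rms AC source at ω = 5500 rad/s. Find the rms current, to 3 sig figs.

X_L = ωL = 38.5 Ω
Z = 280 + j38.5 Ω
|Z| = √(280² + 38.5²) = 283 Ω
I = V/|Z| = 78.7/283 = 278 mA

278 mA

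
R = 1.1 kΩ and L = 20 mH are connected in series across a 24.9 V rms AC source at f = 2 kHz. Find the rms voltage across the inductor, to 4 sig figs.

5.546 V

ω = 2πf = 12570 rad/s
X_L = ωL = 251.3 Ω
Z = 1100 + j251.3 Ω
|Z| = √(1100² + 251.3²) = 1128 Ω
I = V/|Z| = 22.07 mA
V_L = I·|Z_L| = 0.02207 × 251.3 = 5.546 V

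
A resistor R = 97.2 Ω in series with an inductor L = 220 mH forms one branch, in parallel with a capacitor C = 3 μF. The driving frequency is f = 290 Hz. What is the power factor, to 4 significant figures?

ω = 2πf = 1822 rad/s
X_L = ωL = 400.9 Ω
X_C = 1/(ωC) = 182.9 Ω
Branch 1 (R+jX_L): Z₁ = 97.20 + j400.9 Ω, |Z₁| = 412.5 Ω
Branch 2 (−jX_C): Z₂ = −j182.9 Ω
Parallel: Z = Z₁Z₂/(Z₁+Z₂), |Z| = 316.2 Ω, ∠Z = -79.59°
cos φ = cos(-79.59°) = 0.1807

0.1807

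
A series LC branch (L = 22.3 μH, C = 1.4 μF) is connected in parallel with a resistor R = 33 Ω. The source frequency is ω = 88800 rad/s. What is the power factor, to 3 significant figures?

X_L = ωL = 1.98 Ω
X_C = 1/(ωC) = 8.04 Ω
Branch 1: Z₁ = R = 33.0 Ω
Branch 2 (series LC): Z₂ = j(X_L − X_C) = −j6.06 Ω
Parallel: Z = Z₁Z₂/(Z₁+Z₂), |Z| = 5.96 Ω, ∠Z = -79.6°
cos φ = cos(-79.6°) = 0.181

0.181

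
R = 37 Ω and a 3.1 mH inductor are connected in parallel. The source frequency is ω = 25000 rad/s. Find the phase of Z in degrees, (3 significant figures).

X_L = ωL = 77.5 Ω
Parallel: admittances add. Y = 1/R + 1/(jωL)
Y = (0.0270 − j0.0129) S
|Y| = 0.0299 S → |Z| = 1/|Y| = 33.4 Ω, ∠Z = −∠Y = 25.5°

25.5°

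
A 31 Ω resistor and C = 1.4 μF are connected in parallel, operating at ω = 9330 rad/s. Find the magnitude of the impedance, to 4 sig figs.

X_C = 1/(ωC) = 76.56 Ω
Parallel: admittances add. Y = 1/R + jωC
Y = (0.03226 + j0.01306) S
|Y| = 0.03480 S → |Z| = 1/|Y| = 28.73 Ω, ∠Z = −∠Y = -22.04°

28.73 Ω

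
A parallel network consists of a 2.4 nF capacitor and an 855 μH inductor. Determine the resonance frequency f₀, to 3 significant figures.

111 kHz

ω₀ = 1/√(LC) = 1/√(0.000855 × 2.4e-09) = 698100 rad/s
f₀ = ω₀/(2π) = 111 kHz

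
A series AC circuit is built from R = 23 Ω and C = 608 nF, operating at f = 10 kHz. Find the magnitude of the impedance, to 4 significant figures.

34.85 Ω

ω = 2πf = 62830 rad/s
X_C = 1/(ωC) = 26.18 Ω
Z = 23.00 − j26.18 Ω
|Z| = √(23.00² + 26.18²) = 34.85 Ω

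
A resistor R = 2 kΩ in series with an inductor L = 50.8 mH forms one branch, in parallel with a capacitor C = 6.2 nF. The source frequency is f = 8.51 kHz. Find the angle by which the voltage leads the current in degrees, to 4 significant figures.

-27.83°

ω = 2πf = 53470 rad/s
X_L = ωL = 2716 Ω
X_C = 1/(ωC) = 3016 Ω
Branch 1 (R+jX_L): Z₁ = 2000 + j2716 Ω, |Z₁| = 3373 Ω
Branch 2 (−jX_C): Z₂ = −j3016 Ω
Parallel: Z = Z₁Z₂/(Z₁+Z₂), |Z| = 5031 Ω, ∠Z = -27.83°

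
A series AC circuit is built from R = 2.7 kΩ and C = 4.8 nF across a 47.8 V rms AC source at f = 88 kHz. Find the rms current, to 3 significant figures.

ω = 2πf = 552900 rad/s
X_C = 1/(ωC) = 377 Ω
Z = 2700 − j377 Ω
|Z| = √(2700² + 377²) = 2730 Ω
I = V/|Z| = 47.8/2730 = 17.5 mA

17.5 mA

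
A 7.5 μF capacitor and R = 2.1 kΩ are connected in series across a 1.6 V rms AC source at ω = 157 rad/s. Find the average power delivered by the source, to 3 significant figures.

1.05 mW

X_C = 1/(ωC) = 849 Ω
Z = 2100 − j849 Ω
|Z| = √(2100² + 849²) = 2270 Ω
∠Z = arctan(-849/2100) = -22.0°
I = V/|Z| = 706 μA
P = VI cos φ = 1.6 × 0.000706 × cos(-22.0°) = 1.05 mW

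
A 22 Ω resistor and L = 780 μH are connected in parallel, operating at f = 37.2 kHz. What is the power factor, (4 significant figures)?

ω = 2πf = 233700 rad/s
X_L = ωL = 182.3 Ω
Parallel: admittances add. Y = 1/R + 1/(jωL)
Y = (0.04545 − j0.005485) S
|Y| = 0.04578 S → |Z| = 1/|Y| = 21.84 Ω, ∠Z = −∠Y = 6.881°
cos φ = cos(6.881°) = 0.9928

0.9928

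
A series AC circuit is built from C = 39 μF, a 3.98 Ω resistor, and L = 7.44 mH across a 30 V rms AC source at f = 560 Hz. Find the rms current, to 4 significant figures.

1.554 A

ω = 2πf = 3519 rad/s
X_L = ωL = 26.18 Ω
X_C = 1/(ωC) = 7.287 Ω
Net reactance X = X_L − X_C = 18.89 Ω
Z = 3.980 + j18.89 Ω
|Z| = √(3.980² + 18.89²) = 19.31 Ω
I = V/|Z| = 30/19.31 = 1.554 A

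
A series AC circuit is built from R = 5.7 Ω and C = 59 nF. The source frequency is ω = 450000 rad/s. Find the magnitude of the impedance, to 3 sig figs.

38.1 Ω

X_C = 1/(ωC) = 37.7 Ω
Z = 5.70 − j37.7 Ω
|Z| = √(5.70² + 37.7²) = 38.1 Ω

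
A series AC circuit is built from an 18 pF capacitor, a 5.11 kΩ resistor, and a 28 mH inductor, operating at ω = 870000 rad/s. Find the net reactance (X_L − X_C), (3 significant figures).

-39500 Ω

X_L = ωL = 24400 Ω
X_C = 1/(ωC) = 63900 Ω
X = 24400 − 63900 = -39500 Ω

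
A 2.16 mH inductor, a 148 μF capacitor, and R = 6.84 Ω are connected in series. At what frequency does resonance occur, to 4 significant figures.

281.5 Hz

ω₀ = 1/√(LC) = 1/√(0.00216 × 0.000148) = 1769 rad/s
f₀ = ω₀/(2π) = 281.5 Hz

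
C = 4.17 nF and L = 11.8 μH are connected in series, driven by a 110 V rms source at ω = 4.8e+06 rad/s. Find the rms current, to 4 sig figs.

16.47 A

X_L = ωL = 56.64 Ω
X_C = 1/(ωC) = 49.96 Ω
Net reactance X = X_L − X_C = 6.680 Ω
Z = j6.680 Ω
|Z| = √(0² + 6.680²) = 6.680 Ω
I = V/|Z| = 110/6.680 = 16.47 A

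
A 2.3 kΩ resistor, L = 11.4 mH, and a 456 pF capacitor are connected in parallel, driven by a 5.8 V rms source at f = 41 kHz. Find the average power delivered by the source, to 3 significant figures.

14.6 mW

ω = 2πf = 257600 rad/s
X_L = ωL = 2940 Ω
X_C = 1/(ωC) = 8510 Ω
Parallel: admittances add. Y = 1/R + 1/(jωL) + jωC
Y = (0.000435 − j0.000223) S
|Y| = 0.000489 S → |Z| = 1/|Y| = 2050 Ω, ∠Z = −∠Y = 27.2°
I = V/|Z| = 2.83 mA
P = VI cos φ = 5.8 × 0.00283 × cos(27.2°) = 14.6 mW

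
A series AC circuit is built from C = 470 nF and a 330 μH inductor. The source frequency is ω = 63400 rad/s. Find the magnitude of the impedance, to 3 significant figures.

X_L = ωL = 20.9 Ω
X_C = 1/(ωC) = 33.6 Ω
Net reactance X = X_L − X_C = -12.6 Ω
Z = − j12.6 Ω
|Z| = √(0² + 12.6²) = 12.6 Ω

12.6 Ω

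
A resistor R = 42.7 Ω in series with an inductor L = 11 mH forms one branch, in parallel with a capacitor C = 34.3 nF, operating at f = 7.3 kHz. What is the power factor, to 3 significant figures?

ω = 2πf = 45870 rad/s
X_L = ωL = 505 Ω
X_C = 1/(ωC) = 636 Ω
Branch 1 (R+jX_L): Z₁ = 42.7 + j505 Ω, |Z₁| = 506 Ω
Branch 2 (−jX_C): Z₂ = −j636 Ω
Parallel: Z = Z₁Z₂/(Z₁+Z₂), |Z| = 2330 Ω, ∠Z = 67.1°
cos φ = cos(67.1°) = 0.389

0.389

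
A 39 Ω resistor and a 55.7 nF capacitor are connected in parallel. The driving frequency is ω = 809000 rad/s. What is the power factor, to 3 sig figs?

X_C = 1/(ωC) = 22.2 Ω
Parallel: admittances add. Y = 1/R + jωC
Y = (0.0256 + j0.0451) S
|Y| = 0.0518 S → |Z| = 1/|Y| = 19.3 Ω, ∠Z = −∠Y = -60.4°
cos φ = cos(-60.4°) = 0.495

0.495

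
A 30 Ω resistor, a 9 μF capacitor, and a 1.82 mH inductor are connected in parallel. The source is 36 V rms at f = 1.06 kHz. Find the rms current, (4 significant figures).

1.449 A

ω = 2πf = 6660 rad/s
X_L = ωL = 12.12 Ω
X_C = 1/(ωC) = 16.68 Ω
Parallel: admittances add. Y = 1/R + 1/(jωL) + jωC
Y = (0.03333 − j0.02256) S
|Y| = 0.04025 S → |Z| = 1/|Y| = 24.85 Ω, ∠Z = −∠Y = 34.09°
I = V/|Z| = 36/24.85 = 1.449 A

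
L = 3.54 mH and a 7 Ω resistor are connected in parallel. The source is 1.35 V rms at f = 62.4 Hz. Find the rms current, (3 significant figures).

ω = 2πf = 392.1 rad/s
X_L = ωL = 1.39 Ω
Parallel: admittances add. Y = 1/R + 1/(jωL)
Y = (0.143 − j0.720) S
|Y| = 0.735 S → |Z| = 1/|Y| = 1.36 Ω, ∠Z = −∠Y = 78.8°
I = V/|Z| = 1.35/1.36 = 992 mA

992 mA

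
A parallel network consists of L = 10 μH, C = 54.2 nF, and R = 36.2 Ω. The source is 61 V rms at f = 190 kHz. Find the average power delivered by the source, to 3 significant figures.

ω = 2πf = 1.194e+06 rad/s
X_L = ωL = 11.9 Ω
X_C = 1/(ωC) = 15.5 Ω
Parallel: admittances add. Y = 1/R + 1/(jωL) + jωC
Y = (0.0276 − j0.0191) S
|Y| = 0.0336 S → |Z| = 1/|Y| = 29.8 Ω, ∠Z = −∠Y = 34.6°
I = V/|Z| = 2.05 A
P = VI cos φ = 61 × 2.05 × cos(34.6°) = 103 W

103 W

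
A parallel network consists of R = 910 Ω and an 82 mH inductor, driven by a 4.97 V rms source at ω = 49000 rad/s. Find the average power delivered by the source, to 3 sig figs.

X_L = ωL = 4020 Ω
Parallel: admittances add. Y = 1/R + 1/(jωL)
Y = (0.00110 − j0.000249) S
|Y| = 0.00113 S → |Z| = 1/|Y| = 888 Ω, ∠Z = −∠Y = 12.8°
I = V/|Z| = 5.60 mA
P = VI cos φ = 4.97 × 0.00560 × cos(12.8°) = 27.1 mW

27.1 mW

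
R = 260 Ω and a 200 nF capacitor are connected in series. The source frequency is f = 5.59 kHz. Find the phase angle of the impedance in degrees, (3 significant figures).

-28.7°

ω = 2πf = 35120 rad/s
X_C = 1/(ωC) = 142 Ω
Z = 260 − j142 Ω
|Z| = √(260² + 142²) = 296 Ω
∠Z = arctan(-142/260) = -28.7°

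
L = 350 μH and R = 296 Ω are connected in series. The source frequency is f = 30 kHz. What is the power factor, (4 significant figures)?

0.9761

ω = 2πf = 188500 rad/s
X_L = ωL = 65.97 Ω
Z = 296.0 + j65.97 Ω
|Z| = √(296.0² + 65.97²) = 303.3 Ω
∠Z = arctan(65.97/296.0) = 12.56°
cos φ = cos(12.56°) = 0.9761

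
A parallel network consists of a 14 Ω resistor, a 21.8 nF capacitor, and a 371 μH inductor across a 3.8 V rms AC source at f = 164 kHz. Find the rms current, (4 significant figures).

281.7 mA

ω = 2πf = 1.03e+06 rad/s
X_L = ωL = 382.3 Ω
X_C = 1/(ωC) = 44.52 Ω
Parallel: admittances add. Y = 1/R + 1/(jωL) + jωC
Y = (0.07143 + j0.01985) S
|Y| = 0.07413 S → |Z| = 1/|Y| = 13.49 Ω, ∠Z = −∠Y = -15.53°
I = V/|Z| = 3.8/13.49 = 281.7 mA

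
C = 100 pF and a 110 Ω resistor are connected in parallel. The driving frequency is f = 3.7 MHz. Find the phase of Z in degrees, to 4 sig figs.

-14.34°

ω = 2πf = 2.325e+07 rad/s
X_C = 1/(ωC) = 430.1 Ω
Parallel: admittances add. Y = 1/R + jωC
Y = (0.009091 + j0.002325) S
|Y| = 0.009383 S → |Z| = 1/|Y| = 106.6 Ω, ∠Z = −∠Y = -14.34°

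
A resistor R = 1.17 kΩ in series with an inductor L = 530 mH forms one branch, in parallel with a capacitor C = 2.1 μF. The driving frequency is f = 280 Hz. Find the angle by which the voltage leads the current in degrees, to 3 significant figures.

ω = 2πf = 1759 rad/s
X_L = ωL = 932 Ω
X_C = 1/(ωC) = 271 Ω
Branch 1 (R+jX_L): Z₁ = 1170 + j932 Ω, |Z₁| = 1500 Ω
Branch 2 (−jX_C): Z₂ = −j271 Ω
Parallel: Z = Z₁Z₂/(Z₁+Z₂), |Z| = 301 Ω, ∠Z = -80.9°

-80.9°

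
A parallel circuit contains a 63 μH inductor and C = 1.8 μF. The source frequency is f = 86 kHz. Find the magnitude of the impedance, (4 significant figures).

1.060 Ω

ω = 2πf = 540400 rad/s
X_L = ωL = 34.04 Ω
X_C = 1/(ωC) = 1.028 Ω
Parallel: admittances add. Y = 1/(jωL) + jωC
Y = (0 + j0.9433) S
|Y| = 0.9433 S → |Z| = 1/|Y| = 1.060 Ω, ∠Z = −∠Y = -90.00°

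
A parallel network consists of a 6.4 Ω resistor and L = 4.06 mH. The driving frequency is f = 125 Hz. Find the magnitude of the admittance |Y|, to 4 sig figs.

350.4 mS

ω = 2πf = 785.4 rad/s
X_L = ωL = 3.189 Ω
Parallel: admittances add. Y = 1/R + 1/(jωL)
Y = (0.1562 − j0.3136) S
|Y| = 0.3504 S → |Z| = 1/|Y| = 2.854 Ω, ∠Z = −∠Y = 63.52°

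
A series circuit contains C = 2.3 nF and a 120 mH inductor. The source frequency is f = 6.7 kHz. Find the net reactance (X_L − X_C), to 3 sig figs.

-5280 Ω

ω = 2πf = 42100 rad/s
X_L = ωL = 5050 Ω
X_C = 1/(ωC) = 10300 Ω
X = 5050 − 10300 = -5280 Ω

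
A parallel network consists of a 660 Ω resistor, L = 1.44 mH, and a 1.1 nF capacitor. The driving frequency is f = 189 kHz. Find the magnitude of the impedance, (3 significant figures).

596 Ω

ω = 2πf = 1.188e+06 rad/s
X_L = ωL = 1710 Ω
X_C = 1/(ωC) = 766 Ω
Parallel: admittances add. Y = 1/R + 1/(jωL) + jωC
Y = (0.00152 + j0.000721) S
|Y| = 0.00168 S → |Z| = 1/|Y| = 596 Ω, ∠Z = −∠Y = -25.5°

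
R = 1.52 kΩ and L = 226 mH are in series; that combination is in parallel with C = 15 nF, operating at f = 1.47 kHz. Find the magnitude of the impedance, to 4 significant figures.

3483 Ω

ω = 2πf = 9236 rad/s
X_L = ωL = 2087 Ω
X_C = 1/(ωC) = 7218 Ω
Branch 1 (R+jX_L): Z₁ = 1520 + j2087 Ω, |Z₁| = 2582 Ω
Branch 2 (−jX_C): Z₂ = −j7218 Ω
Parallel: Z = Z₁Z₂/(Z₁+Z₂), |Z| = 3483 Ω, ∠Z = 37.44°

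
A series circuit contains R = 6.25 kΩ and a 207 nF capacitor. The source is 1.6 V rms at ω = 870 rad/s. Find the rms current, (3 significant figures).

X_C = 1/(ωC) = 5550 Ω
Z = 6250 − j5550 Ω
|Z| = √(6250² + 5550²) = 8360 Ω
I = V/|Z| = 1.6/8360 = 191 μA

191 μA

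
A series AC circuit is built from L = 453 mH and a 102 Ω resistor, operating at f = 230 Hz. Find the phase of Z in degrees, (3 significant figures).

ω = 2πf = 1445 rad/s
X_L = ωL = 655 Ω
Z = 102 + j655 Ω
|Z| = √(102² + 655²) = 663 Ω
∠Z = arctan(655/102) = 81.1°

81.1°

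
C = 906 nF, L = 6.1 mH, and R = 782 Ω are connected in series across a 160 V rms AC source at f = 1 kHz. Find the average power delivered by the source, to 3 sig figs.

ω = 2πf = 6283 rad/s
X_L = ωL = 38.3 Ω
X_C = 1/(ωC) = 176 Ω
Net reactance X = X_L − X_C = -137 Ω
Z = 782 − j137 Ω
|Z| = √(782² + 137²) = 794 Ω
∠Z = arctan(-137/782) = -9.96°
I = V/|Z| = 202 mA
P = VI cos φ = 160 × 0.202 × cos(-9.96°) = 31.8 W

31.8 W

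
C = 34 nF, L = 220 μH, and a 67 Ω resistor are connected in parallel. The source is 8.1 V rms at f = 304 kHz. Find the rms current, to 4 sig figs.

ω = 2πf = 1.91e+06 rad/s
X_L = ωL = 420.2 Ω
X_C = 1/(ωC) = 15.40 Ω
Parallel: admittances add. Y = 1/R + 1/(jωL) + jωC
Y = (0.01493 + j0.06256) S
|Y| = 0.06432 S → |Z| = 1/|Y| = 15.55 Ω, ∠Z = −∠Y = -76.58°
I = V/|Z| = 8.1/15.55 = 521.0 mA

521.0 mA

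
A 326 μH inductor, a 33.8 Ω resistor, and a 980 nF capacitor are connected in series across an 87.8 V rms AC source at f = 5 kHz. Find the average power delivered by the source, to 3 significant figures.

ω = 2πf = 31420 rad/s
X_L = ωL = 10.2 Ω
X_C = 1/(ωC) = 32.5 Ω
Net reactance X = X_L − X_C = -22.2 Ω
Z = 33.8 − j22.2 Ω
|Z| = √(33.8² + 22.2²) = 40.5 Ω
∠Z = arctan(-22.2/33.8) = -33.3°
I = V/|Z| = 2.17 A
P = VI cos φ = 87.8 × 2.17 × cos(-33.3°) = 159 W

159 W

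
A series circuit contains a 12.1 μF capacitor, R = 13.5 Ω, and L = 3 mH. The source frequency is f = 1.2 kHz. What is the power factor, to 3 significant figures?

ω = 2πf = 7540 rad/s
X_L = ωL = 22.6 Ω
X_C = 1/(ωC) = 11.0 Ω
Net reactance X = X_L − X_C = 11.7 Ω
Z = 13.5 + j11.7 Ω
|Z| = √(13.5² + 11.7²) = 17.8 Ω
∠Z = arctan(11.7/13.5) = 40.8°
cos φ = cos(40.8°) = 0.757

0.757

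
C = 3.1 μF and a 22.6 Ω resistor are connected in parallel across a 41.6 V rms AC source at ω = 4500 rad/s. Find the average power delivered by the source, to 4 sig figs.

76.57 W

X_C = 1/(ωC) = 71.68 Ω
Parallel: admittances add. Y = 1/R + jωC
Y = (0.04425 + j0.01395) S
|Y| = 0.04639 S → |Z| = 1/|Y| = 21.55 Ω, ∠Z = −∠Y = -17.50°
I = V/|Z| = 1.930 A
P = VI cos φ = 41.6 × 1.930 × cos(-17.50°) = 76.57 W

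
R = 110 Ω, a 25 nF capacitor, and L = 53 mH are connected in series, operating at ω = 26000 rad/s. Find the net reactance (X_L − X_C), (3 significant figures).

X_L = ωL = 1380 Ω
X_C = 1/(ωC) = 1540 Ω
X = 1380 − 1540 = -160 Ω

-160 Ω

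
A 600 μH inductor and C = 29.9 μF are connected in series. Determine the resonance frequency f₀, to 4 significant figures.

1.188 kHz

ω₀ = 1/√(LC) = 1/√(0.0006 × 2.99e-05) = 7466 rad/s
f₀ = ω₀/(2π) = 1.188 kHz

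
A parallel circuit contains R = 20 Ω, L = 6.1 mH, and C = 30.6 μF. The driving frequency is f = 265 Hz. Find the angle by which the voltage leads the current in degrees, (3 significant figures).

43.5°

ω = 2πf = 1665 rad/s
X_L = ωL = 10.2 Ω
X_C = 1/(ωC) = 19.6 Ω
Parallel: admittances add. Y = 1/R + 1/(jωL) + jωC
Y = (0.0500 − j0.0475) S
|Y| = 0.0690 S → |Z| = 1/|Y| = 14.5 Ω, ∠Z = −∠Y = 43.5°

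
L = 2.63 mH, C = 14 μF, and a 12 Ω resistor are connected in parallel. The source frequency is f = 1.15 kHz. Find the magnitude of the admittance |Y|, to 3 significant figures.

ω = 2πf = 7226 rad/s
X_L = ωL = 19.0 Ω
X_C = 1/(ωC) = 9.89 Ω
Parallel: admittances add. Y = 1/R + 1/(jωL) + jωC
Y = (0.0833 + j0.0485) S
|Y| = 0.0964 S → |Z| = 1/|Y| = 10.4 Ω, ∠Z = −∠Y = -30.2°

96.4 mS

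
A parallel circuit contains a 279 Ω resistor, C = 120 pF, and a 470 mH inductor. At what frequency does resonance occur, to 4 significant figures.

ω₀ = 1/√(LC) = 1/√(0.47 × 1.2e-10) = 133200 rad/s
f₀ = ω₀/(2π) = 21.19 kHz

21.19 kHz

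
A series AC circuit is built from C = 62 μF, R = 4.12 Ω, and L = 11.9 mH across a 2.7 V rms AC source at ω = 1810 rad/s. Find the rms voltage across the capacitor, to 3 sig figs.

X_L = ωL = 21.5 Ω
X_C = 1/(ωC) = 8.91 Ω
Net reactance X = X_L − X_C = 12.6 Ω
Z = 4.12 + j12.6 Ω
|Z| = √(4.12² + 12.6²) = 13.3 Ω
I = V/|Z| = 203 mA
V_C = I·|Z_C| = 0.203 × 8.91 = 1.81 V

1.81 V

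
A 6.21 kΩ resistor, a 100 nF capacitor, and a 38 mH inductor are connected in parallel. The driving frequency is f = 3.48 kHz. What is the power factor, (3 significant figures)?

ω = 2πf = 21870 rad/s
X_L = ωL = 831 Ω
X_C = 1/(ωC) = 457 Ω
Parallel: admittances add. Y = 1/R + 1/(jωL) + jωC
Y = (0.000161 + j0.000983) S
|Y| = 0.000996 S → |Z| = 1/|Y| = 1000 Ω, ∠Z = −∠Y = -80.7°
cos φ = cos(-80.7°) = 0.162

0.162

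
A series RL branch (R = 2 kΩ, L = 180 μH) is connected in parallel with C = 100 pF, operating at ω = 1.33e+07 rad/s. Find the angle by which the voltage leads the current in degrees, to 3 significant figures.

-79.3°

X_L = ωL = 2390 Ω
X_C = 1/(ωC) = 752 Ω
Branch 1 (R+jX_L): Z₁ = 2000 + j2390 Ω, |Z₁| = 3120 Ω
Branch 2 (−jX_C): Z₂ = −j752 Ω
Parallel: Z = Z₁Z₂/(Z₁+Z₂), |Z| = 906 Ω, ∠Z = -79.3°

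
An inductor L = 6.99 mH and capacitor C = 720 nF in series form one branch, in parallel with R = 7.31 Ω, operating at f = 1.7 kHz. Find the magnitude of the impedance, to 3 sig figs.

ω = 2πf = 10680 rad/s
X_L = ωL = 74.7 Ω
X_C = 1/(ωC) = 130 Ω
Branch 1: Z₁ = R = 7.31 Ω
Branch 2 (series LC): Z₂ = j(X_L − X_C) = −j55.4 Ω
Parallel: Z = Z₁Z₂/(Z₁+Z₂), |Z| = 7.25 Ω, ∠Z = -7.52°

7.25 Ω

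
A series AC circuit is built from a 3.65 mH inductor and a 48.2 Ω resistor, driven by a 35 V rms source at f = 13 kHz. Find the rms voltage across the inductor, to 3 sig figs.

ω = 2πf = 81680 rad/s
X_L = ωL = 298 Ω
Z = 48.2 + j298 Ω
|Z| = √(48.2² + 298²) = 302 Ω
I = V/|Z| = 116 mA
V_L = I·|Z_L| = 0.116 × 298 = 34.6 V

34.6 V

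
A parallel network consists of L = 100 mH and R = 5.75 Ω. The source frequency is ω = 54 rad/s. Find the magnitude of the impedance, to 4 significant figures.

3.936 Ω

X_L = ωL = 5.400 Ω
Parallel: admittances add. Y = 1/R + 1/(jωL)
Y = (0.1739 − j0.1852) S
|Y| = 0.2540 S → |Z| = 1/|Y| = 3.936 Ω, ∠Z = −∠Y = 46.80°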